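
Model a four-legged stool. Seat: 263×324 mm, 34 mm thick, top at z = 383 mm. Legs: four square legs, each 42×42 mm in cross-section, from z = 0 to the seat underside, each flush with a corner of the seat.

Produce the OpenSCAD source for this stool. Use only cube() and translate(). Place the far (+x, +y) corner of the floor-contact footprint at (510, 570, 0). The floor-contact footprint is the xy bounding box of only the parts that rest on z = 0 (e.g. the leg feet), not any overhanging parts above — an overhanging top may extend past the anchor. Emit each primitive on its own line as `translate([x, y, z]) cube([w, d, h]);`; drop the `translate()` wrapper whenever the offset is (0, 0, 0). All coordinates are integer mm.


// leg_h = 383 - 34 = 349
translate([247, 246, 349]) cube([263, 324, 34]);
translate([247, 246, 0]) cube([42, 42, 349]);
translate([468, 246, 0]) cube([42, 42, 349]);
translate([247, 528, 0]) cube([42, 42, 349]);
translate([468, 528, 0]) cube([42, 42, 349]);


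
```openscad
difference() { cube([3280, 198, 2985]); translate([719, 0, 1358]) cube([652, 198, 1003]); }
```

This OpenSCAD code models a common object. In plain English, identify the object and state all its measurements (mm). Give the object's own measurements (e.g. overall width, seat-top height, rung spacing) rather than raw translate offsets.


A wall 3280 mm long (x), 198 mm thick (y), 2985 mm tall, with a rectangular window opening cut through it. The opening is 652 mm wide and 1003 mm tall; its sill is at z = 1358 mm and its near (−x) edge is 719 mm from the wall's −x end. The opening passes through the full wall thickness.


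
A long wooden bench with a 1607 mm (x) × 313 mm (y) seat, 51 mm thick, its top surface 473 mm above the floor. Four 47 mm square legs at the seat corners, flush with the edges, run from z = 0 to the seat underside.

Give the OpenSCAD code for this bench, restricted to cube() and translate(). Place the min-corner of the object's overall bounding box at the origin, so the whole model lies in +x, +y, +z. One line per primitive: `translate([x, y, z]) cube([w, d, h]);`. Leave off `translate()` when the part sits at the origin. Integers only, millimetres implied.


translate([0, 0, 422]) cube([1607, 313, 51]);
cube([47, 47, 422]);
translate([0, 266, 0]) cube([47, 47, 422]);
translate([1560, 0, 0]) cube([47, 47, 422]);
translate([1560, 266, 0]) cube([47, 47, 422]);


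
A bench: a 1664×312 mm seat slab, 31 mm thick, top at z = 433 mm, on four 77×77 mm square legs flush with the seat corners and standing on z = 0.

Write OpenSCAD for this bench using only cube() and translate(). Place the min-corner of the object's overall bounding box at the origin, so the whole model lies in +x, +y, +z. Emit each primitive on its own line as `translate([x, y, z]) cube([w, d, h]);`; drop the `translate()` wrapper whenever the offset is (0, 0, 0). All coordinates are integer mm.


translate([0, 0, 402]) cube([1664, 312, 31]);
cube([77, 77, 402]);
translate([0, 235, 0]) cube([77, 77, 402]);
translate([1587, 0, 0]) cube([77, 77, 402]);
translate([1587, 235, 0]) cube([77, 77, 402]);


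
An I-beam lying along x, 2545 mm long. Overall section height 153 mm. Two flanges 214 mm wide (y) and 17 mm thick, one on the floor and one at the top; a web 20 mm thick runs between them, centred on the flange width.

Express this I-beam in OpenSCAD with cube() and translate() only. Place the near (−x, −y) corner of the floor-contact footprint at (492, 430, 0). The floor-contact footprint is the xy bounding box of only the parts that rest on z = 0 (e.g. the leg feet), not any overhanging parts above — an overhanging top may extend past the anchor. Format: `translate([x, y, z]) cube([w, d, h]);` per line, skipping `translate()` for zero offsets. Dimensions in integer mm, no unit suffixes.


translate([492, 430, 0]) cube([2545, 214, 17]);
translate([492, 527, 17]) cube([2545, 20, 119]);
translate([492, 430, 136]) cube([2545, 214, 17]);


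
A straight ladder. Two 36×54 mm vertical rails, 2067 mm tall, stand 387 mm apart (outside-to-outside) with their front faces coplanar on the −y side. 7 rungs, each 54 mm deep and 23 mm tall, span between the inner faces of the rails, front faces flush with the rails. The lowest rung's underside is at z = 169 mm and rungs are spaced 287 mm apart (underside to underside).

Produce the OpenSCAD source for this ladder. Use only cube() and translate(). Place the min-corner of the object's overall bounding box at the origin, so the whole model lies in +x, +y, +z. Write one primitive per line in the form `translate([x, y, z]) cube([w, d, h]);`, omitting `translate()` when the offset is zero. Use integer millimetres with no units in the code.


cube([36, 54, 2067]);
translate([351, 0, 0]) cube([36, 54, 2067]);
translate([36, 0, 169]) cube([315, 54, 23]);
translate([36, 0, 456]) cube([315, 54, 23]);
translate([36, 0, 743]) cube([315, 54, 23]);
translate([36, 0, 1030]) cube([315, 54, 23]);
translate([36, 0, 1317]) cube([315, 54, 23]);
translate([36, 0, 1604]) cube([315, 54, 23]);
translate([36, 0, 1891]) cube([315, 54, 23]);


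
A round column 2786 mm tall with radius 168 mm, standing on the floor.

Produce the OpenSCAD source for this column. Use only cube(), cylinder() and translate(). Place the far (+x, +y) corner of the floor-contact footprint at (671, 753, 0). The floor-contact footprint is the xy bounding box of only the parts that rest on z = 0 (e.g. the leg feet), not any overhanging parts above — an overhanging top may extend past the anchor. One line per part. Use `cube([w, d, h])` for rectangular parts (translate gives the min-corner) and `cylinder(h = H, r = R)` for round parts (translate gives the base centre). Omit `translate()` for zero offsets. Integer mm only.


translate([503, 585, 0]) cylinder(h = 2786, r = 168);


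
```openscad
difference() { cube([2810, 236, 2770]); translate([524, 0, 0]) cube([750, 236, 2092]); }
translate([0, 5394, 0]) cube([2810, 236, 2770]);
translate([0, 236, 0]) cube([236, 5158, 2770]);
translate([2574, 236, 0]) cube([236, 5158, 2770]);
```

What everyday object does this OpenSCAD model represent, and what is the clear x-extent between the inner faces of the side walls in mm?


A single room. The interior width is 2338 mm.

Four walls enclosing a rectangle with a door in the front wall — a room. Outside width 2810 minus two 236 mm walls gives 2338 mm.


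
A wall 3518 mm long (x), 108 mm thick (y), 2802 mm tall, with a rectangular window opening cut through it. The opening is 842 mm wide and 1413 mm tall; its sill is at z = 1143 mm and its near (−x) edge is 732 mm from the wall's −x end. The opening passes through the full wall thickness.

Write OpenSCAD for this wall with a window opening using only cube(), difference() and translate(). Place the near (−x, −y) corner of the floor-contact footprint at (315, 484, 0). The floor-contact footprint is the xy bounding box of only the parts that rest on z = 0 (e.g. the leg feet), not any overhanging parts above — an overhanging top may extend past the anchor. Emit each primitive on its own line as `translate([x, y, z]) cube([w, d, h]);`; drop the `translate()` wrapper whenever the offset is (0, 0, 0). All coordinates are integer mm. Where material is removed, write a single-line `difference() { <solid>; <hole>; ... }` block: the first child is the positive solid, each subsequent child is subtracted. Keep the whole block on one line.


difference() { translate([315, 484, 0]) cube([3518, 108, 2802]); translate([1047, 484, 1143]) cube([842, 108, 1413]); }


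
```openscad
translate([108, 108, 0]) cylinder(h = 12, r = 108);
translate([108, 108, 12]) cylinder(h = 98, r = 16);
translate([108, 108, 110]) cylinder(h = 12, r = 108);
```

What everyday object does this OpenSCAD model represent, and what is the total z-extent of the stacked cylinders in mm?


A spool. The overall height is 122 mm.

Three coaxial cylinders, large–small–large — a spool. Two 12 mm flanges and a 98 mm core give 12 + 98 + 12 = 122 mm.


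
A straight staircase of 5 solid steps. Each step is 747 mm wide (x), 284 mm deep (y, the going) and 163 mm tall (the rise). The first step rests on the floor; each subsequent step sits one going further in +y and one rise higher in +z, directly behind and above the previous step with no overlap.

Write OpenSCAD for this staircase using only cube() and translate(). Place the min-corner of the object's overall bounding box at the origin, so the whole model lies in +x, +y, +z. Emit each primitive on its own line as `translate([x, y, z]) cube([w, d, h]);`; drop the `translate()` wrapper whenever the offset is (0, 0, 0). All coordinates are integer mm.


cube([747, 284, 163]);
translate([0, 284, 163]) cube([747, 284, 163]);
translate([0, 568, 326]) cube([747, 284, 163]);
translate([0, 852, 489]) cube([747, 284, 163]);
translate([0, 1136, 652]) cube([747, 284, 163]);


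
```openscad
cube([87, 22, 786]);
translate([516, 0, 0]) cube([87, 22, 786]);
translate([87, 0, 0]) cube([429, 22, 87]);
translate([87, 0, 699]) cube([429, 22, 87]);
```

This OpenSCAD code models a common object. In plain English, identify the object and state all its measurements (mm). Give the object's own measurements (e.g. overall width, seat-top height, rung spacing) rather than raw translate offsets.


A rectangular picture frame lying in the x–z plane (depth along y). The opening is 429 mm wide (x) by 612 mm tall (z), surrounded by a border 87 mm wide on all four sides. The frame is 22 mm deep and is made of two full-height vertical stiles with two horizontal rails fitted between them.


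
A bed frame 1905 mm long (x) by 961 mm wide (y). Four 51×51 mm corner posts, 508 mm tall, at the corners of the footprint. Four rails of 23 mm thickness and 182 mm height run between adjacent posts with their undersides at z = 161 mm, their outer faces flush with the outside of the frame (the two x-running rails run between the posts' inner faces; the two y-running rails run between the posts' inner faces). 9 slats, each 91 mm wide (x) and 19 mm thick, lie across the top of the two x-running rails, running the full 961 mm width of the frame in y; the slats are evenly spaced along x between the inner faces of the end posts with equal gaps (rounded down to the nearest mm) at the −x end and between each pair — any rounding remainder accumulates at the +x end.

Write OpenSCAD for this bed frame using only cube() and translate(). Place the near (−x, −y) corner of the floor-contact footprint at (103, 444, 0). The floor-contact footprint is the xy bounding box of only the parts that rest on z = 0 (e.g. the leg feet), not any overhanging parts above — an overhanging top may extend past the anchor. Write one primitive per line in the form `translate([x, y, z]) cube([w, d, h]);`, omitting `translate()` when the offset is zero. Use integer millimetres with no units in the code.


// slat z = rail_z + rail_h = 161 + 182 = 343
// slat gap = ⌊(1803 − 9·91) / 10⌋ = 98
translate([103, 444, 0]) cube([51, 51, 508]);
translate([103, 1354, 0]) cube([51, 51, 508]);
translate([1957, 444, 0]) cube([51, 51, 508]);
translate([1957, 1354, 0]) cube([51, 51, 508]);
translate([154, 444, 161]) cube([1803, 23, 182]);
translate([154, 1382, 161]) cube([1803, 23, 182]);
translate([103, 495, 161]) cube([23, 859, 182]);
translate([1985, 495, 161]) cube([23, 859, 182]);
translate([252, 444, 343]) cube([91, 961, 19]);
translate([441, 444, 343]) cube([91, 961, 19]);
translate([630, 444, 343]) cube([91, 961, 19]);
translate([819, 444, 343]) cube([91, 961, 19]);
translate([1008, 444, 343]) cube([91, 961, 19]);
translate([1197, 444, 343]) cube([91, 961, 19]);
translate([1386, 444, 343]) cube([91, 961, 19]);
translate([1575, 444, 343]) cube([91, 961, 19]);
translate([1764, 444, 343]) cube([91, 961, 19]);


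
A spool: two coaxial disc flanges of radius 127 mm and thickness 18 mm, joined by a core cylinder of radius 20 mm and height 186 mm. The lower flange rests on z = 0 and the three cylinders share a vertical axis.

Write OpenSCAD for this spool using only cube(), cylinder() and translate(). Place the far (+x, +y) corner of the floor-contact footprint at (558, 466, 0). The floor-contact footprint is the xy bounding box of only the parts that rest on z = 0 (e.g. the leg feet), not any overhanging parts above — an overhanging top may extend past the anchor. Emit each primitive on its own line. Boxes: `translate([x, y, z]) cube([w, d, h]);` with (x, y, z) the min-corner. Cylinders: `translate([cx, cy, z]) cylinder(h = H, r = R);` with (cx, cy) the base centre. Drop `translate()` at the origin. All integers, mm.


translate([431, 339, 0]) cylinder(h = 18, r = 127);
translate([431, 339, 18]) cylinder(h = 186, r = 20);
translate([431, 339, 204]) cylinder(h = 18, r = 127);


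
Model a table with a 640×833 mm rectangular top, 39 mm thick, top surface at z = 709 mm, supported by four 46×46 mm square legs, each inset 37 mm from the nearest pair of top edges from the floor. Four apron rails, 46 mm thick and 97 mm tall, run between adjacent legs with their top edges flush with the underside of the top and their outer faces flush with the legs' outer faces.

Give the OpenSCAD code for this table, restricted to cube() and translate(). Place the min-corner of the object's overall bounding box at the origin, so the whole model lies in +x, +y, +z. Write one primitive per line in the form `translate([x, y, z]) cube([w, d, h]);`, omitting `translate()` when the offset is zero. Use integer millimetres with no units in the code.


translate([0, 0, 670]) cube([640, 833, 39]);
translate([37, 37, 0]) cube([46, 46, 670]);
translate([557, 37, 0]) cube([46, 46, 670]);
translate([37, 750, 0]) cube([46, 46, 670]);
translate([557, 750, 0]) cube([46, 46, 670]);
translate([83, 37, 573]) cube([474, 46, 97]);
translate([83, 750, 573]) cube([474, 46, 97]);
translate([37, 83, 573]) cube([46, 667, 97]);
translate([557, 83, 573]) cube([46, 667, 97]);


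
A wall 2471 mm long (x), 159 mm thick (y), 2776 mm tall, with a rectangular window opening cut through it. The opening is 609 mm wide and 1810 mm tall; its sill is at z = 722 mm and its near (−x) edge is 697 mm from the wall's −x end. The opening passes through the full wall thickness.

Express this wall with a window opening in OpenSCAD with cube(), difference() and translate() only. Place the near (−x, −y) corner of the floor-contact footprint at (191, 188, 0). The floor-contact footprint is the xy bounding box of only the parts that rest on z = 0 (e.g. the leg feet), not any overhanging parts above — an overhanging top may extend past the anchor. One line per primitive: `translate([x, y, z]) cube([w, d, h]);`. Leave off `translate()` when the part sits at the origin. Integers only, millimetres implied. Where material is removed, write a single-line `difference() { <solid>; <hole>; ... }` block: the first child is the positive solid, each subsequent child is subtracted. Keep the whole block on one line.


difference() { translate([191, 188, 0]) cube([2471, 159, 2776]); translate([888, 188, 722]) cube([609, 159, 1810]); }


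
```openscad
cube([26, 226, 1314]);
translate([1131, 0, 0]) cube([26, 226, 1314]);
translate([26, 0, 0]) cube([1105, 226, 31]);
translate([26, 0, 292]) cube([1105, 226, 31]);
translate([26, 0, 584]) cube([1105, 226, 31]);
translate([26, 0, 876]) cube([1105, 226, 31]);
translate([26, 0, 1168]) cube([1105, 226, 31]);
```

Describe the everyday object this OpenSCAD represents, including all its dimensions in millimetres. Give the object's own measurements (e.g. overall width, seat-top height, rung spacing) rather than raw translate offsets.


An open bookshelf. Two side panels, each 26 mm thick, 226 mm deep and 1314 mm tall, stand 1157 mm apart (outside-to-outside). Between them sit 5 shelves, each 31 mm thick and 226 mm deep, spanning the full gap between the sides. The bottom shelf rests on the floor (its underside at z = 0) and the clear gap between one shelf's top and the next shelf's underside is 261 mm.


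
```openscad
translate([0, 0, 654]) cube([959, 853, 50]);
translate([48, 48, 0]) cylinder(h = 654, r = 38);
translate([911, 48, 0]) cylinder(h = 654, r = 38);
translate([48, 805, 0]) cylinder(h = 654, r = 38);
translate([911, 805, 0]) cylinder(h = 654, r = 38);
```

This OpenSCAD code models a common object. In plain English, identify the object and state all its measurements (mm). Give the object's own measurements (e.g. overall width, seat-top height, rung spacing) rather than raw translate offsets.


A rectangular dining table. The top is 959×853×50 mm with its upper surface at z = 704 mm. It stands on four round legs of 76 mm diameter, each leg's bounding box inset 10 mm from the nearest pair of top edges, running from the floor to the underside of the top.


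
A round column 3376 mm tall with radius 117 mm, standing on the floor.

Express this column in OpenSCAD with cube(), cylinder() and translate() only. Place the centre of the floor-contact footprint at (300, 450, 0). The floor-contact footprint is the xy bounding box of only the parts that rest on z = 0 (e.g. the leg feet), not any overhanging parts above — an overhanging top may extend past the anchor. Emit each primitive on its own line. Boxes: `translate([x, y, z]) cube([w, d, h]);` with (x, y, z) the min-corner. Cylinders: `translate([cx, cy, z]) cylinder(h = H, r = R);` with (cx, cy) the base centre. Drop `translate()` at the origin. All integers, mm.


translate([300, 450, 0]) cylinder(h = 3376, r = 117);


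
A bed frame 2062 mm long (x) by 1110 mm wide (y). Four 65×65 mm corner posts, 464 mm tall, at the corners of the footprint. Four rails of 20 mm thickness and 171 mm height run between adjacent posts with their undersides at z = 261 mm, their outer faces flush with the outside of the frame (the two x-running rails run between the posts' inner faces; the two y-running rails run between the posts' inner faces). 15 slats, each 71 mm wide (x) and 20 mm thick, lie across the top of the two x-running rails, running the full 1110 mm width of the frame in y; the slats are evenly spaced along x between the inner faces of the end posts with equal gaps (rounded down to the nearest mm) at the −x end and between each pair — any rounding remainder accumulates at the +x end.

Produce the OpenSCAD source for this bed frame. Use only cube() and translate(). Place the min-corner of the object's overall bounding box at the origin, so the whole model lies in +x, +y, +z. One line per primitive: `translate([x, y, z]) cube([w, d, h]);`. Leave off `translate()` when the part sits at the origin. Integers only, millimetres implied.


cube([65, 65, 464]);
translate([0, 1045, 0]) cube([65, 65, 464]);
translate([1997, 0, 0]) cube([65, 65, 464]);
translate([1997, 1045, 0]) cube([65, 65, 464]);
translate([65, 0, 261]) cube([1932, 20, 171]);
translate([65, 1090, 261]) cube([1932, 20, 171]);
translate([0, 65, 261]) cube([20, 980, 171]);
translate([2042, 65, 261]) cube([20, 980, 171]);
translate([119, 0, 432]) cube([71, 1110, 20]);
translate([244, 0, 432]) cube([71, 1110, 20]);
translate([369, 0, 432]) cube([71, 1110, 20]);
translate([494, 0, 432]) cube([71, 1110, 20]);
translate([619, 0, 432]) cube([71, 1110, 20]);
translate([744, 0, 432]) cube([71, 1110, 20]);
translate([869, 0, 432]) cube([71, 1110, 20]);
translate([994, 0, 432]) cube([71, 1110, 20]);
translate([1119, 0, 432]) cube([71, 1110, 20]);
translate([1244, 0, 432]) cube([71, 1110, 20]);
translate([1369, 0, 432]) cube([71, 1110, 20]);
translate([1494, 0, 432]) cube([71, 1110, 20]);
translate([1619, 0, 432]) cube([71, 1110, 20]);
translate([1744, 0, 432]) cube([71, 1110, 20]);
translate([1869, 0, 432]) cube([71, 1110, 20]);


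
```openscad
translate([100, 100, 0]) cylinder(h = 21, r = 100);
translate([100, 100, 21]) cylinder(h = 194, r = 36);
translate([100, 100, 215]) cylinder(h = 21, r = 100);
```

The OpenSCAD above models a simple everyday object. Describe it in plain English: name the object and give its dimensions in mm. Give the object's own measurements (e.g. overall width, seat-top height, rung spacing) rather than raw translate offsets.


A spool: two coaxial disc flanges of radius 100 mm and thickness 21 mm, joined by a core cylinder of radius 36 mm and height 194 mm. The lower flange rests on z = 0 and the three cylinders share a vertical axis.


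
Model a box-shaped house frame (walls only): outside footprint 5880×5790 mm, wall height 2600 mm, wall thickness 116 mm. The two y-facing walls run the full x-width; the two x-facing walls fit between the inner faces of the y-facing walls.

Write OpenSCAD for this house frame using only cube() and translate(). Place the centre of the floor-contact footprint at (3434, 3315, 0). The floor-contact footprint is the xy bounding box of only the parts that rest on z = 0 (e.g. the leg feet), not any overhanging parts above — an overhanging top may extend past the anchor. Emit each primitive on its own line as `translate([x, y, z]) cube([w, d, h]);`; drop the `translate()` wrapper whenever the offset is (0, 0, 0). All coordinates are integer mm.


translate([494, 420, 0]) cube([5880, 116, 2600]);
translate([494, 6094, 0]) cube([5880, 116, 2600]);
translate([494, 536, 0]) cube([116, 5558, 2600]);
translate([6258, 536, 0]) cube([116, 5558, 2600]);


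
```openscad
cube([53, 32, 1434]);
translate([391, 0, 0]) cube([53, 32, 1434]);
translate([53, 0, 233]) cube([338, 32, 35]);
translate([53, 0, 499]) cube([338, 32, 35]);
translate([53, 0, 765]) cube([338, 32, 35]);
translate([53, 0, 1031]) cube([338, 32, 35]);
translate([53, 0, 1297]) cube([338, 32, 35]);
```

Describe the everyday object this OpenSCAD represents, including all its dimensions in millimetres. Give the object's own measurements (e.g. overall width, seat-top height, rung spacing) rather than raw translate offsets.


A straight ladder. Two 53×32 mm vertical rails, 1434 mm tall, stand 444 mm apart (outside-to-outside) with their front faces coplanar on the −y side. 5 rungs, each 32 mm deep and 35 mm tall, span between the inner faces of the rails, front faces flush with the rails. The lowest rung's underside is at z = 233 mm and rungs are spaced 266 mm apart (underside to underside).


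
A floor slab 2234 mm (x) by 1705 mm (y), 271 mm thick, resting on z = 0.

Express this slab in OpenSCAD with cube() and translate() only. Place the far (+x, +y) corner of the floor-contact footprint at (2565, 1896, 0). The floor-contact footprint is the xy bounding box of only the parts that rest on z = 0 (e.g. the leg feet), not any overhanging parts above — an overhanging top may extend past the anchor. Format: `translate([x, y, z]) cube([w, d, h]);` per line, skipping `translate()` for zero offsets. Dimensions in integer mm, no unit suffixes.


translate([331, 191, 0]) cube([2234, 1705, 271]);


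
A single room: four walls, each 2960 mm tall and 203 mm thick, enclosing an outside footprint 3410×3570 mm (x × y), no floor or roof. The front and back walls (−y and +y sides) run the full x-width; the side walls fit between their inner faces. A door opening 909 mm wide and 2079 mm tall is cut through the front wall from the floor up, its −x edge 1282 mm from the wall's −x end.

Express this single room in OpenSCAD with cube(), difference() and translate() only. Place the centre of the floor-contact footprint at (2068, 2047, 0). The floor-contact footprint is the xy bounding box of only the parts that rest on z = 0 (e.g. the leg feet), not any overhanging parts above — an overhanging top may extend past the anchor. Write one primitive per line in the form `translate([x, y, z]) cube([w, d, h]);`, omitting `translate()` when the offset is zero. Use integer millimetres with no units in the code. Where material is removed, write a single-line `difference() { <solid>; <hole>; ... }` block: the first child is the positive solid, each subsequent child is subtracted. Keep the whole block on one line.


difference() { translate([363, 262, 0]) cube([3410, 203, 2960]); translate([1645, 262, 0]) cube([909, 203, 2079]); }
translate([363, 3629, 0]) cube([3410, 203, 2960]);
translate([363, 465, 0]) cube([203, 3164, 2960]);
translate([3570, 465, 0]) cube([203, 3164, 2960]);


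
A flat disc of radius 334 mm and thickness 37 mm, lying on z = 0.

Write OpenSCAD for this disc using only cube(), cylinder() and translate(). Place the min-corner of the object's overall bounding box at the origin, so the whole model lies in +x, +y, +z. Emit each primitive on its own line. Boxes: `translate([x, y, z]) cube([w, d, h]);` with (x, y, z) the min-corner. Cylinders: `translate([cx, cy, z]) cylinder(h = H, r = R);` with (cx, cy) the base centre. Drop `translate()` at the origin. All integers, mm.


translate([334, 334, 0]) cylinder(h = 37, r = 334);


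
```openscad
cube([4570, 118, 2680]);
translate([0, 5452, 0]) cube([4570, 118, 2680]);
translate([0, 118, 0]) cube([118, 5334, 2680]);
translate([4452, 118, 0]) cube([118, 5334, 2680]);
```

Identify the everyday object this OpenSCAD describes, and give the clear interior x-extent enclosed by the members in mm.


A house (or room) frame. The interior width is 4334 mm.

Four 2680 mm walls enclosing a rectangle with no floor or roof — a room or house frame. Outside width is 4570 mm and wall thickness is 118 mm, so the interior width is 4570 − 2 × 118 = 4334 mm.


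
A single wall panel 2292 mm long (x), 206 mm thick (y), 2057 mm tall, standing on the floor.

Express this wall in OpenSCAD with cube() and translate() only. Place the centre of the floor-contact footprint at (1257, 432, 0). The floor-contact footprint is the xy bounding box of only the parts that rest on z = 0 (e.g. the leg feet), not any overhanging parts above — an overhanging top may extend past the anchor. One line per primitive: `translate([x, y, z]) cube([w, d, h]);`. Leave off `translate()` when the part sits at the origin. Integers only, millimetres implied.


translate([111, 329, 0]) cube([2292, 206, 2057]);


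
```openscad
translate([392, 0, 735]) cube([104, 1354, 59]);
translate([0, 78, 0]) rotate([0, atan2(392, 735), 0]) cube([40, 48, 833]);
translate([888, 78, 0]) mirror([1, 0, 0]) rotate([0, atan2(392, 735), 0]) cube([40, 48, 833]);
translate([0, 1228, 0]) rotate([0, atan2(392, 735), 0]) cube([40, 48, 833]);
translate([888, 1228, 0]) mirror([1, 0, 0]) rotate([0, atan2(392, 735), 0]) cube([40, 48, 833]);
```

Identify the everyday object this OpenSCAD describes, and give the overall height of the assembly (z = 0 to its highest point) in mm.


A sawhorse. The overall height is 794 mm.

A beam across two mirrored pairs of raked legs — a sawhorse. The beam's underside is at z = 735 (matching the legs' vertical rise in atan2(392, 735)) and the beam is 59 mm tall, so its top is at 735 + 59 = 794 mm. The raked legs top out at the beam's underside, so that is the highest point.


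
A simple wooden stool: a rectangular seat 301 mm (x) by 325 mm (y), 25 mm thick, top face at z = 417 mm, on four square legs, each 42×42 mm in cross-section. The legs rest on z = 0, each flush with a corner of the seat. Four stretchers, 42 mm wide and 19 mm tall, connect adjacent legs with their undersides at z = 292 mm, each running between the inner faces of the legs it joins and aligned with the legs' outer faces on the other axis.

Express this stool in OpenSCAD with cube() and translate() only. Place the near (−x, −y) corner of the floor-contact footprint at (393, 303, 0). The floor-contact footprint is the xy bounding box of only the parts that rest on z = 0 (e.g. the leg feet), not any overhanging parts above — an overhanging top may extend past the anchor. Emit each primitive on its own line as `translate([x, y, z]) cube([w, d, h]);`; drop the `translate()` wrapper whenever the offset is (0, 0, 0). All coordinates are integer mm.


translate([393, 303, 392]) cube([301, 325, 25]);
translate([393, 303, 0]) cube([42, 42, 392]);
translate([652, 303, 0]) cube([42, 42, 392]);
translate([393, 586, 0]) cube([42, 42, 392]);
translate([652, 586, 0]) cube([42, 42, 392]);
translate([435, 303, 292]) cube([217, 42, 19]);
translate([435, 586, 292]) cube([217, 42, 19]);
translate([393, 345, 292]) cube([42, 241, 19]);
translate([652, 345, 292]) cube([42, 241, 19]);


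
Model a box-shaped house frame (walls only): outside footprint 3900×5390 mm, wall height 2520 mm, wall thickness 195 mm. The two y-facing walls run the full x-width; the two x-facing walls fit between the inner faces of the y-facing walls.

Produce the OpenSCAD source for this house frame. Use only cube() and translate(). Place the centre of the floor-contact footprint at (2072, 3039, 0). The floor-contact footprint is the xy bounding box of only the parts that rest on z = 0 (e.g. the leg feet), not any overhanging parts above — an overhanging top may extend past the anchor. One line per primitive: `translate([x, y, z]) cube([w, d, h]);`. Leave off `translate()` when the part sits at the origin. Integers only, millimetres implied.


translate([122, 344, 0]) cube([3900, 195, 2520]);
translate([122, 5539, 0]) cube([3900, 195, 2520]);
translate([122, 539, 0]) cube([195, 5000, 2520]);
translate([3827, 539, 0]) cube([195, 5000, 2520]);


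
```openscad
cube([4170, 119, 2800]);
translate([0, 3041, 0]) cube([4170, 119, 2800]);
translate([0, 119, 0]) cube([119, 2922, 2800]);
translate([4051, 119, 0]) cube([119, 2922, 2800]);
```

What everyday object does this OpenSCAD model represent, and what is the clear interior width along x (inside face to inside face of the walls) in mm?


A house (or room) frame. The interior width is 3932 mm.

Four 2800 mm walls enclosing a rectangle with no floor or roof — a room or house frame. Outside width is 4170 mm and wall thickness is 119 mm, so the interior width is 4170 − 2 × 119 = 3932 mm.


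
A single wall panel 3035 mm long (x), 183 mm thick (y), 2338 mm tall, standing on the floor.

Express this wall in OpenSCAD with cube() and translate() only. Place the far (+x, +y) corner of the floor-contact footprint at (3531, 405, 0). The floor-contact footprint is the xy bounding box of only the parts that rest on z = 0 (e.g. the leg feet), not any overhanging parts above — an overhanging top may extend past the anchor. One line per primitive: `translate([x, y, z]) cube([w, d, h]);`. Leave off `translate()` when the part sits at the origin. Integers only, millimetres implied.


translate([496, 222, 0]) cube([3035, 183, 2338]);


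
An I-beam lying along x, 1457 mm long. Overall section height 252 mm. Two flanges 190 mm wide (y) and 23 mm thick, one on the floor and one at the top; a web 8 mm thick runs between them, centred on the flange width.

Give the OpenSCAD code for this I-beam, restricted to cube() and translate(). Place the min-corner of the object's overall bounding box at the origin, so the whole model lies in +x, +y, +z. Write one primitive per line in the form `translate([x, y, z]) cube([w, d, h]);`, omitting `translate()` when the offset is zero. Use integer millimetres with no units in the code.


cube([1457, 190, 23]);
translate([0, 91, 23]) cube([1457, 8, 206]);
translate([0, 0, 229]) cube([1457, 190, 23]);


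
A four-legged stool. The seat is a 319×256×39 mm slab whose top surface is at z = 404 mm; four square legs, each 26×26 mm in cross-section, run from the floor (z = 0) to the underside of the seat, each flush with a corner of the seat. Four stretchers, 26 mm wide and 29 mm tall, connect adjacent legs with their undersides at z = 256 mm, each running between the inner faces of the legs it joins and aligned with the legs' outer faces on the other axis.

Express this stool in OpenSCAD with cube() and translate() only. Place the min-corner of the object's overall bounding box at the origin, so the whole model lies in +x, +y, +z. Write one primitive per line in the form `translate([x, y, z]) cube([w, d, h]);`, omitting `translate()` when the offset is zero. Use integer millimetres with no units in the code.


translate([0, 0, 365]) cube([319, 256, 39]);
cube([26, 26, 365]);
translate([293, 0, 0]) cube([26, 26, 365]);
translate([0, 230, 0]) cube([26, 26, 365]);
translate([293, 230, 0]) cube([26, 26, 365]);
translate([26, 0, 256]) cube([267, 26, 29]);
translate([26, 230, 256]) cube([267, 26, 29]);
translate([0, 26, 256]) cube([26, 204, 29]);
translate([293, 26, 256]) cube([26, 204, 29]);


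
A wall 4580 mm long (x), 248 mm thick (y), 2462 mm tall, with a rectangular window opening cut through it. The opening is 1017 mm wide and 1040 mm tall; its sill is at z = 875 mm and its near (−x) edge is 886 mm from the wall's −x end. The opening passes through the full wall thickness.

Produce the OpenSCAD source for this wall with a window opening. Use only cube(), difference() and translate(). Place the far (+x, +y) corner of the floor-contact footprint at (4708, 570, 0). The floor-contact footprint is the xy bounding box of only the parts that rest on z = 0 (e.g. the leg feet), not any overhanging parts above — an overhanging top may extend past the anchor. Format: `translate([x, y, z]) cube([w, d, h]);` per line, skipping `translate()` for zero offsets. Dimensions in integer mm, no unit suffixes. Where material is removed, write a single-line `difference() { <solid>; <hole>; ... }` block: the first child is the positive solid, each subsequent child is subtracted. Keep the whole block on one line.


difference() { translate([128, 322, 0]) cube([4580, 248, 2462]); translate([1014, 322, 875]) cube([1017, 248, 1040]); }


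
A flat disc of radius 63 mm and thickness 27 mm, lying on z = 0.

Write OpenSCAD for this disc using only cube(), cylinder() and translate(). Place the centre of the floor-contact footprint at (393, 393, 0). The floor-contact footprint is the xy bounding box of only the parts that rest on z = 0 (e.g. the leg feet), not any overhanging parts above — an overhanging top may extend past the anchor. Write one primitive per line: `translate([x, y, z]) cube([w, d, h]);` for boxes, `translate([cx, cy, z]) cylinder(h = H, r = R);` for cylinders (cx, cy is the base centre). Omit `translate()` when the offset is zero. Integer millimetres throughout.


translate([393, 393, 0]) cylinder(h = 27, r = 63);


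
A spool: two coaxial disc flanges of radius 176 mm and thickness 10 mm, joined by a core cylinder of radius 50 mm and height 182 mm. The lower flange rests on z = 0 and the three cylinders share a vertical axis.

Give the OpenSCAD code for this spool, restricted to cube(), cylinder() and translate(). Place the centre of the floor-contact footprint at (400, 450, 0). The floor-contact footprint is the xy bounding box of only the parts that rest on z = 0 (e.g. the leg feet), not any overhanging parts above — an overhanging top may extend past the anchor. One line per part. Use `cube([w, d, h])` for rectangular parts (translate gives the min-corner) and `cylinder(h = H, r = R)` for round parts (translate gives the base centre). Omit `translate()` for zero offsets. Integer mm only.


translate([400, 450, 0]) cylinder(h = 10, r = 176);
translate([400, 450, 10]) cylinder(h = 182, r = 50);
translate([400, 450, 192]) cylinder(h = 10, r = 176);


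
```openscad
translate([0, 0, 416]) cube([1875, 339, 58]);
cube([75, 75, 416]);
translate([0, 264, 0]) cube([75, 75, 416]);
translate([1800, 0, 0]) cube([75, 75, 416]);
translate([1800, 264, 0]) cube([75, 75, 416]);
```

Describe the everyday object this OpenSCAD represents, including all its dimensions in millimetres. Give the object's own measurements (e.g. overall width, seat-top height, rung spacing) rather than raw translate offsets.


A long wooden bench with a 1875 mm (x) × 339 mm (y) seat, 58 mm thick, its top surface 474 mm above the floor. Four 75 mm square legs at the seat corners, flush with the edges, run from z = 0 to the seat underside.


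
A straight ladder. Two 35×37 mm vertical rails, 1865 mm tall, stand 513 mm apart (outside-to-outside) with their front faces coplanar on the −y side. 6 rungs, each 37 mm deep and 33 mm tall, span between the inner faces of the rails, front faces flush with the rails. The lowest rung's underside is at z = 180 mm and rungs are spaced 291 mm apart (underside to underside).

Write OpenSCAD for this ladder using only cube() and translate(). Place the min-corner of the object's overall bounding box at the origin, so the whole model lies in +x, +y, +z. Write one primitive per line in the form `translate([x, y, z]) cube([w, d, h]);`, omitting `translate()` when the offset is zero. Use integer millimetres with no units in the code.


cube([35, 37, 1865]);
translate([478, 0, 0]) cube([35, 37, 1865]);
translate([35, 0, 180]) cube([443, 37, 33]);
translate([35, 0, 471]) cube([443, 37, 33]);
translate([35, 0, 762]) cube([443, 37, 33]);
translate([35, 0, 1053]) cube([443, 37, 33]);
translate([35, 0, 1344]) cube([443, 37, 33]);
translate([35, 0, 1635]) cube([443, 37, 33]);


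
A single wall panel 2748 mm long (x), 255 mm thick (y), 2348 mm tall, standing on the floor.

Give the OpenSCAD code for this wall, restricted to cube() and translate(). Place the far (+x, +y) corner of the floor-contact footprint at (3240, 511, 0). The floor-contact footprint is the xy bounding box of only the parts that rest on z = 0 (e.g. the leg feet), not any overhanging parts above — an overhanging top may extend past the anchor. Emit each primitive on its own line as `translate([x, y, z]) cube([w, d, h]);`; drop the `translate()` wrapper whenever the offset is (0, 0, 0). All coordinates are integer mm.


translate([492, 256, 0]) cube([2748, 255, 2348]);


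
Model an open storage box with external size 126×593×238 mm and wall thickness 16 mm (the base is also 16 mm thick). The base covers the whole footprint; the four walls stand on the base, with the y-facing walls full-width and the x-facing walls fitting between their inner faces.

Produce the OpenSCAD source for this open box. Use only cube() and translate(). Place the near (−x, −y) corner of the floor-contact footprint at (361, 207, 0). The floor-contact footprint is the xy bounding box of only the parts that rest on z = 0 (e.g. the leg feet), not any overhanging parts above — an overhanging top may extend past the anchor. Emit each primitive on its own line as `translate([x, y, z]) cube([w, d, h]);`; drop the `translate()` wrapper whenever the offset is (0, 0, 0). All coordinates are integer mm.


translate([361, 207, 0]) cube([126, 593, 16]);
translate([361, 207, 16]) cube([126, 16, 222]);
translate([361, 784, 16]) cube([126, 16, 222]);
translate([361, 223, 16]) cube([16, 561, 222]);
translate([471, 223, 16]) cube([16, 561, 222]);


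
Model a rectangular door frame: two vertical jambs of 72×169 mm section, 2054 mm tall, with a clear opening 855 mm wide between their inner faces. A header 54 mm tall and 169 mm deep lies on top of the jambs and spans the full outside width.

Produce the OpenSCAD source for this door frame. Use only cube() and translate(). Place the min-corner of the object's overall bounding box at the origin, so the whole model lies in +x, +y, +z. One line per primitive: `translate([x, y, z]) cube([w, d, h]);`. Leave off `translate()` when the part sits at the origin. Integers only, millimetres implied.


cube([72, 169, 2054]);
translate([927, 0, 0]) cube([72, 169, 2054]);
translate([0, 0, 2054]) cube([999, 169, 54]);


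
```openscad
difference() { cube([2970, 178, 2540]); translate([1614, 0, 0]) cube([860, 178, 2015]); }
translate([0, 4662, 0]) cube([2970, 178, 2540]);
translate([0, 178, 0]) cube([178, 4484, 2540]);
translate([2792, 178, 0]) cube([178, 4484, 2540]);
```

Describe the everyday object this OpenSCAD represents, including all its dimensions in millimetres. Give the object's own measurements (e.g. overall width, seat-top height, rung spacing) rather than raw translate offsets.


A single room: four walls, each 2540 mm tall and 178 mm thick, enclosing an outside footprint 2970×4840 mm (x × y), no floor or roof. The front and back walls (−y and +y sides) run the full x-width; the side walls fit between their inner faces. A door opening 860 mm wide and 2015 mm tall is cut through the front wall from the floor up, its −x edge 1614 mm from the wall's −x end.
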